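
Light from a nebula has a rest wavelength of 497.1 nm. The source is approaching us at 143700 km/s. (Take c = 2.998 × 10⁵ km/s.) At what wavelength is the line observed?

294.9 nm

β = v/c = 143700/299800 = 0.4793.
Relativistic Doppler for wavelength: λ' = λ₀ · √((1 − β)/(1 + β)).
λ' = 497.1 × √(0.5207/1.4793) = 497.1 × 0.59327 ≈ 294.9 nm.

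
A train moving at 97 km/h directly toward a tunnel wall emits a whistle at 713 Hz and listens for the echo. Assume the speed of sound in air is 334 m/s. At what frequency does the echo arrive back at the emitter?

97 km/h = 26.94 m/s.
The tunnel wall receives the sound from a moving source: f₁ = f₀ · v/(v − v_e) = 713 × 334/307.06 ≈ 776 Hz.
On the return leg the train is a moving observer: f₂ = f₁ · (v + v_e)/v = 776 × 360.94/334 ≈ 838 Hz.
Equivalently f₂ = f₀ · (v + v_e)/(v − v_e).

838 Hz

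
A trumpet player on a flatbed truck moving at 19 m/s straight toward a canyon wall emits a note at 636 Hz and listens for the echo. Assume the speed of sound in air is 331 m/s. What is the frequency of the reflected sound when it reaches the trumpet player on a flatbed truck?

The canyon wall receives the sound from a moving source: f₁ = f₀ · v/(v − v_e) = 636 × 331/312 ≈ 675 Hz.
On the return leg the trumpet player on a flatbed truck is a moving observer: f₂ = f₁ · (v + v_e)/v = 675 × 350/331 ≈ 713 Hz.

713 Hz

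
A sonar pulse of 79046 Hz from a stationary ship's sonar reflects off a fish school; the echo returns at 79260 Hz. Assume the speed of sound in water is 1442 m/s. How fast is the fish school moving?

1.95 m/s

Double Doppler shift off a moving reflector: f₂ = f₀ · (v + u)/(v − u) (u > 0 toward emitter).
Rearranging, u = v · (f₂ − f₀)/(f₂ + f₀) = 1442 × 214/158306 ≈ 1.95 m/s.
So the fish school is moving at 1.95 m/s toward the emitter.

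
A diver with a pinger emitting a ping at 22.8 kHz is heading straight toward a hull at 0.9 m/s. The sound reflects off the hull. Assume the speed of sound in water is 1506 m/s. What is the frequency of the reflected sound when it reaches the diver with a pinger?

22.8 kHz

The hull receives the sound from a moving source: f₁ = f₀ · v/(v − v_e) = 22.8 × 1506/1505.1 ≈ 22.8 kHz.
On the return leg the diver with a pinger is a moving observer: f₂ = f₁ · (v + v_e)/v = 22.8 × 1506.9/1506 ≈ 22.8 kHz.
Equivalently f₂ = f₀ · (v + v_e)/(v − v_e).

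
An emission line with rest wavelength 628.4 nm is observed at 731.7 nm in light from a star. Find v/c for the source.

0.151

λ'/λ₀ = 1.1644 > 1 (redshift), so the source is receding.
λ'/λ₀ = √((1 + β)/(1 − β)) for a receding source ⇒ β = (r² − 1)/(r² + 1) with r = λ'/λ₀.
β = (1.3558 − 1)/(1.3558 + 1) ≈ 0.151.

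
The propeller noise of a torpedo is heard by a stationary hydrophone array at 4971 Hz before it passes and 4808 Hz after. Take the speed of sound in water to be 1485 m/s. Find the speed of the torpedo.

24.8 m/s

f₁/f₂ = (v + v_s)/(v − v_s), so v_s = v · (f₁ − f₂)/(f₁ + f₂).
v_s = 1485 × (4971 − 4808)/(4971 + 4808) = 1485 × 163/9779 ≈ 24.8 m/s.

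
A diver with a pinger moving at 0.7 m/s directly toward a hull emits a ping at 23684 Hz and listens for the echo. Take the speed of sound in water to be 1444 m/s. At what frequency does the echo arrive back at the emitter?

23707 Hz

The hull receives the sound from a moving source: f₁ = f₀ · v/(v − v_e) = 23684 × 1444/1443.3 ≈ 23695 Hz.
On the return leg the diver with a pinger is a moving observer: f₂ = f₁ · (v + v_e)/v = 23695 × 1444.7/1444 ≈ 23707 Hz.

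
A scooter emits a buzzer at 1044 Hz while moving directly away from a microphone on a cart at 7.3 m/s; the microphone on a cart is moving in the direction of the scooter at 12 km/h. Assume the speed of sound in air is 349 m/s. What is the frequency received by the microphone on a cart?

12 km/h = 3.333 m/s.
General Doppler shift: f' = f · (v + v_o)/(v + v_s).
f' = 1044 × (349 + 3.333)/(349 + 7.3) = 1044 × 352.33/356.3 ≈ 1032 Hz.

1032 Hz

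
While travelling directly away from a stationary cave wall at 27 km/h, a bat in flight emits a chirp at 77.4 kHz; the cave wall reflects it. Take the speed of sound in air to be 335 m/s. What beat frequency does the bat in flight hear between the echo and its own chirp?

27 km/h = 7.5 m/s.
The cave wall receives the sound from a moving source: f₁ = f₀ · v/(v + v_e) = 77.4 × 335/342.5 ≈ 75.71 kHz.
On the return leg the bat in flight is a moving observer: f₂ = f₁ · (v − v_e)/v = 75.71 × 327.5/335 ≈ 74.01 kHz.
Equivalently f₂ = f₀ · (v − v_e)/(v + v_e).
Beat against the emitted tone (with f₀ = 77400 Hz): |f₂ − f₀| = 2v_e·f₀/(v + v_e) = 2 × 7.5 × 77400/342.5 ≈ 3390 Hz.

3390 Hz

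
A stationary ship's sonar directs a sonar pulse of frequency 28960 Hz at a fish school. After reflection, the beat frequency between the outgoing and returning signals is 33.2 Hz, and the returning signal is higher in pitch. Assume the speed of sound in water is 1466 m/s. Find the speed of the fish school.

Double Doppler shift off a moving reflector: f₂ = f₀ · (v + u)/(v − u) (u > 0 toward emitter).
Returning signal is higher, so f₂ = f₀ + Δf = 28960 + 33.2 = 28993.2 Hz.
Rearranging, u = v · (f₂ − f₀)/(f₂ + f₀) = 1466 × 33.2/57953.2 ≈ 0.84 m/s.
So the fish school is moving at 0.84 m/s toward the emitter.

0.84 m/s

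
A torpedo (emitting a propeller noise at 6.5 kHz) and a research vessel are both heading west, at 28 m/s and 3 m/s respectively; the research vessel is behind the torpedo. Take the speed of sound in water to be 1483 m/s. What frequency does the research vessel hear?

The research vessel is behind, so the torpedo is moving away from it while the research vessel is moving toward the torpedo.
With source receding and observer approaching, f' = f · (v + v_o)/(v + v_s).
f' = 6.5 × (1483 + 3)/(1483 + 28) = 6.5 × 1486/1511 ≈ 6.39 kHz.

6.39 kHz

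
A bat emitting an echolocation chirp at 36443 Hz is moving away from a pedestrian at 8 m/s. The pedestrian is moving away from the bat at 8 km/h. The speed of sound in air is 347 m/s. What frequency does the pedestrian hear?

8 km/h = 2.222 m/s.
General Doppler shift: f' = f · (v − v_o)/(v + v_s).
f' = 36443 × (347 − 2.222)/(347 + 8) = 36443 × 344.78/355 ≈ 35394 Hz.

35394 Hz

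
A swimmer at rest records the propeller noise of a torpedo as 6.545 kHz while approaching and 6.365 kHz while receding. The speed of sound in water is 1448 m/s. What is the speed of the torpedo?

f₁/f₂ = (v + v_s)/(v − v_s), so v_s = v · (f₁ − f₂)/(f₁ + f₂).
v_s = 1448 × (6.545 − 6.365)/(6.545 + 6.365) = 1448 × 0.180/12.910 ≈ 20.2 m/s.

20.2 m/s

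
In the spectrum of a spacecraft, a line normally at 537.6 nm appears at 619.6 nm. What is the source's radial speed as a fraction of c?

0.141

λ'/λ₀ = 1.1525 > 1 (redshift), so the source is receding.
λ'/λ₀ = √((1 + β)/(1 − β)) for a receding source ⇒ β = (r² − 1)/(r² + 1) with r = λ'/λ₀.
β = (1.3283 − 1)/(1.3283 + 1) ≈ 0.141.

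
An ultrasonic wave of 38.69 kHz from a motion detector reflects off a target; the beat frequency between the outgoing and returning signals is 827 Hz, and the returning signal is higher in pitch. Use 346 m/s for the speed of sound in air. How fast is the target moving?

3.7 m/s

Double Doppler shift off a moving reflector: f₂ = f₀ · (v + u)/(v − u) (u > 0 toward emitter).
Returning signal is higher, so f₂ = f₀ + Δf = 38690 + 827 = 39517 Hz.
Rearranging, u = v · (f₂ − f₀)/(f₂ + f₀) = 346 × 827/78207 ≈ 3.7 m/s.
So the target is moving at 3.7 m/s toward the emitter.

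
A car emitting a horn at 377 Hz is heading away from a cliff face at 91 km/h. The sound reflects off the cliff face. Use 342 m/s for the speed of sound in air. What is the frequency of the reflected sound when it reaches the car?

325 Hz

91 km/h = 25.28 m/s.
The cliff face receives the sound from a moving source: f₁ = f₀ · v/(v + v_e) = 377 × 342/367.28 ≈ 351 Hz.
On the return leg the car is a moving observer: f₂ = f₁ · (v − v_e)/v = 351 × 316.72/342 ≈ 325 Hz.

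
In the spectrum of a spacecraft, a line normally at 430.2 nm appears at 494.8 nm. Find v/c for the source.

0.139

λ'/λ₀ = 1.1502 > 1 (redshift), so the source is receding.
λ'/λ₀ = √((1 + β)/(1 − β)) for a receding source ⇒ β = (r² − 1)/(r² + 1) with r = λ'/λ₀.
β = (1.3229 − 1)/(1.3229 + 1) ≈ 0.139.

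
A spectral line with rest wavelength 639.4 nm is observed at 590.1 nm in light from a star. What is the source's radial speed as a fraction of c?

0.080c

λ'/λ₀ = 0.9229 < 1 (blueshift), so the source is approaching.
λ'/λ₀ = √((1 − β)/(1 + β)) for an approaching source ⇒ β = (1 − r²)/(1 + r²) with r = λ'/λ₀.
β = (1 − 0.8517)/(1 + 0.8517) ≈ 0.080.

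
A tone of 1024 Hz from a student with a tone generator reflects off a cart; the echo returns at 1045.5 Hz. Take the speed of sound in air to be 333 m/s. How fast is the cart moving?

Double Doppler shift off a moving reflector: f₂ = f₀ · (v + u)/(v − u) (u > 0 toward emitter).
Rearranging, u = v · (f₂ − f₀)/(f₂ + f₀) = 333 × 21.5/2069.5 ≈ 3.5 m/s.
So the cart is moving at 3.5 m/s toward the emitter.

3.5 m/s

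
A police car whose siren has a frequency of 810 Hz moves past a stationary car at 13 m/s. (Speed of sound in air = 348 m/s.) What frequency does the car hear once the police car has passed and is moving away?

Receding: f₂ = f · v/(v + v_s) = 810 × 348/361 ≈ 781 Hz.

781 Hz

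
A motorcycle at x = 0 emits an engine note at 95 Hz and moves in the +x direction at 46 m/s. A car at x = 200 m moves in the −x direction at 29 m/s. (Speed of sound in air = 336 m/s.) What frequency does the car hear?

The observer lies on the +x side, so the source is heading toward the observer and the observer is heading toward the source.
General Doppler shift: f' = f · (v + v_o)/(v − v_s).
f' = 95 × (336 + 29)/(336 − 46) = 95 × 365/290 ≈ 120 Hz.

120 Hz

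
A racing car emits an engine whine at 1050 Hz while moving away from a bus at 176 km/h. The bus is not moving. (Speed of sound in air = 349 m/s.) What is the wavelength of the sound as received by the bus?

176 km/h = 48.89 m/s.
Moving source, stationary observer: f' = f · v/(v + v_s) since the source is receding.
f' = 1050 × 349/(349 + 48.89) ≈ 921 Hz.
λ' = v/f' = 349/920.986 ≈ 37.9 cm.

37.9 cm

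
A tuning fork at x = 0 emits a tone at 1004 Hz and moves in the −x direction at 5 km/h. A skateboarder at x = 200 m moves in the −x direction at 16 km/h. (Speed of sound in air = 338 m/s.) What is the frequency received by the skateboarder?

5 km/h = 1.389 m/s; 16 km/h = 4.444 m/s.
The observer lies on the +x side, so the source is heading away from the observer and the observer is heading toward the source.
With source receding and observer approaching, f' = f · (v + v_o)/(v + v_s).
f' = 1004 × (338 + 4.444)/(338 + 1.389) = 1004 × 342.44/339.39 ≈ 1013 Hz.

1013 Hz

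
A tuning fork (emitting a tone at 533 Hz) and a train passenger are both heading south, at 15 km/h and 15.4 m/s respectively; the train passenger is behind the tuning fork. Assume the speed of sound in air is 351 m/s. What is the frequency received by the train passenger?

550 Hz

15 km/h = 4.167 m/s.
The train passenger is behind, so the tuning fork is moving away from it while the train passenger is moving toward the tuning fork.
General Doppler shift: f' = f · (v + v_o)/(v + v_s).
f' = 533 × (351 + 15.4)/(351 + 4.167) = 533 × 366.4/355.17 ≈ 550 Hz.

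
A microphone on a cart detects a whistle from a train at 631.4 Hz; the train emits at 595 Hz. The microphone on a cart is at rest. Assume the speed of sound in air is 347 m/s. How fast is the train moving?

20.0 m/s

f' > f, so the train is approaching.
f' = f · v/(v − v_s) ⇒ v_s = v · |1 − f/f'|.
v_s = 347 × |1 − 595/631.4| = 347 × 0.05765 ≈ 20.0 m/s.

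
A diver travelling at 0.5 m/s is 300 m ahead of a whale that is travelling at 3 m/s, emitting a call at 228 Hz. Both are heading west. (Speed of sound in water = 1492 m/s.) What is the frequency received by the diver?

The diver is ahead, so the whale is moving toward it while the diver is moving away from the whale.
With source approaching and observer receding, f' = f · (v − v_o)/(v − v_s).
f' = 228 × (1492 − 0.5)/(1492 − 3) = 228 × 1491.5/1489 ≈ 228 Hz.

228 Hz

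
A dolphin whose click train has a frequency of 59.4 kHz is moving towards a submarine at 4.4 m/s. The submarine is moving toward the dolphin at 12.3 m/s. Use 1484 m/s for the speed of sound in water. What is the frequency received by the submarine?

60.1 kHz

With source approaching and observer approaching, f' = f · (v + v_o)/(v − v_s).
f' = 59.4 × (1484 + 12.3)/(1484 − 4.4) = 59.4 × 1496.3/1479.6 ≈ 60.1 kHz.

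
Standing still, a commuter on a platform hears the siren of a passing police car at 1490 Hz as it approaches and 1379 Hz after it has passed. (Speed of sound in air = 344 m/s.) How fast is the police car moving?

13.3 m/s

f₁/f₂ = (v + v_s)/(v − v_s), so v_s = v · (f₁ − f₂)/(f₁ + f₂).
v_s = 344 × (1490 − 1379)/(1490 + 1379) = 344 × 111/2869 ≈ 13.3 m/s.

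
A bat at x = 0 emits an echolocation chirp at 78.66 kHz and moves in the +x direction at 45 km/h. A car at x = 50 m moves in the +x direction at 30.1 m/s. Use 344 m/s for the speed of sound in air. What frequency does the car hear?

45 km/h = 12.5 m/s.
The observer lies on the +x side, so the source is heading toward the observer and the observer is heading away from the source.
General Doppler shift: f' = f · (v − v_o)/(v − v_s).
f' = 78.66 × (344 − 30.1)/(344 − 12.5) = 78.66 × 313.9/331.5 ≈ 74.5 kHz.

74.5 kHz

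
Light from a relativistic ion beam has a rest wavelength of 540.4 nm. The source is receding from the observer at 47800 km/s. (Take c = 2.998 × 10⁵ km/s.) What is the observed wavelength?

β = v/c = 47800/299800 = 0.1594.
Relativistic Doppler for wavelength: λ' = λ₀ · √((1 + β)/(1 − β)).
λ' = 540.4 × √(1.1594/0.8406) = 540.4 × 1.17446 ≈ 634.7 nm.

634.7 nm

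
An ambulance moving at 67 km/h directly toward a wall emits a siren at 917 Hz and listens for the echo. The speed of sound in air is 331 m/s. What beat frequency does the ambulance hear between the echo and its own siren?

109 Hz

67 km/h = 18.61 m/s.
The wall receives the sound from a moving source: f₁ = f₀ · v/(v − v_e) = 917 × 331/312.39 ≈ 971.6 Hz.
On the return leg the ambulance is a moving observer: f₂ = f₁ · (v + v_e)/v = 971.6 × 349.61/331 ≈ 1026.3 Hz.
Beat against the emitted tone: |f₂ − f₀| = 2v_e·f₀/(v − v_e) = 2 × 18.61 × 917/312.39 ≈ 109 Hz.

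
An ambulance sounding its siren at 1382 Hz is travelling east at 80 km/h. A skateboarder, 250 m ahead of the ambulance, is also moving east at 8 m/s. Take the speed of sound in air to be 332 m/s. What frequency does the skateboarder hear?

80 km/h = 22.22 m/s.
The skateboarder is ahead, so the ambulance is moving toward it while the skateboarder is moving away from the ambulance.
Both move, so f' = f · (v − v_o)/(v − v_s).
f' = 1382 × (332 − 8)/(332 − 22.22) = 1382 × 324/309.78 ≈ 1445 Hz.

1445 Hz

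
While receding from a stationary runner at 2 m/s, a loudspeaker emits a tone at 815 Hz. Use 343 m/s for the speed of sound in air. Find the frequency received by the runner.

810 Hz

With the source moving away from a stationary observer, f' = f · v/(v + v_s).
f' = 815 × 343/(343 + 2) = 815 × 343/345 ≈ 810 Hz.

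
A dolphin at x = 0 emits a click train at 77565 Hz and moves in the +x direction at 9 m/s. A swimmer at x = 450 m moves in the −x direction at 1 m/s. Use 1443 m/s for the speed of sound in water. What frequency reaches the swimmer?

The observer lies on the +x side, so the source is heading toward the observer and the observer is heading toward the source.
General Doppler shift: f' = f · (v + v_o)/(v − v_s).
f' = 77565 × (1443 + 1)/(1443 − 9) = 77565 × 1444/1434 ≈ 78106 Hz.

78106 Hz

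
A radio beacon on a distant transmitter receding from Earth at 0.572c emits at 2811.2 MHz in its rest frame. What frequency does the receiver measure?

1466.9 MHz

Relativistic Doppler for frequency: f' = f₀ · √((1 − β)/(1 + β)).
f' = 2811.2 × √(0.4280/1.5720) = 2811.2 × 0.52179 ≈ 1466.9 MHz.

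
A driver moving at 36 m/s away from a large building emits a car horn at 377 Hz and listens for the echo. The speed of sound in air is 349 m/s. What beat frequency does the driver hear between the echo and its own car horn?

71 Hz

The large building receives the sound from a moving source: f₁ = f₀ · v/(v + v_e) = 377 × 349/385 ≈ 341.7 Hz.
On the return leg the driver is a moving observer: f₂ = f₁ · (v − v_e)/v = 341.7 × 313/349 ≈ 306.5 Hz.
Equivalently f₂ = f₀ · (v − v_e)/(v + v_e).
Beat against the emitted tone: |f₂ − f₀| = 2v_e·f₀/(v + v_e) = 2 × 36 × 377/385 ≈ 71 Hz.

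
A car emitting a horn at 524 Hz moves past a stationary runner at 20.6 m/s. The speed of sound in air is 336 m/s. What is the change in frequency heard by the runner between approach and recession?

Approaching: f₁ = f · v/(v − v_s) = 524 × 336/315.4 ≈ 558.2 Hz.
Receding: f₂ = f · v/(v + v_s) = 524 × 336/356.6 ≈ 493.7 Hz.
Drop: f₁ − f₂ = 2f·v·v_s/(v² − v_s²) = 2 × 524 × 336 × 20.6/(336² − 20.6²) ≈ 64.5 Hz.

64.5 Hz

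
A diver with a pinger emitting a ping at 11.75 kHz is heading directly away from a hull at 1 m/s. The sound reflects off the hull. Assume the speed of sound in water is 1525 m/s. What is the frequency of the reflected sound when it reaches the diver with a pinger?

The hull receives the sound from a moving source: f₁ = f₀ · v/(v + v_e) = 11.75 × 1525/1526 ≈ 11.74 kHz.
On the return leg the diver with a pinger is a moving observer: f₂ = f₁ · (v − v_e)/v = 11.74 × 1524/1525 ≈ 11.73 kHz.
Equivalently f₂ = f₀ · (v − v_e)/(v + v_e).

11.73 kHz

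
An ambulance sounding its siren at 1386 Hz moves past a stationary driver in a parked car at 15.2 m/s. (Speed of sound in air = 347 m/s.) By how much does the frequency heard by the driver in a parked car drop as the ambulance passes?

Approaching: f₁ = f · v/(v − v_s) = 1386 × 347/331.8 ≈ 1449 Hz.
Receding: f₂ = f · v/(v + v_s) = 1386 × 347/362.2 ≈ 1328 Hz.
Drop: f₁ − f₂ = 2f·v·v_s/(v² − v_s²) = 2 × 1386 × 347 × 15.2/(347² − 15.2²) ≈ 122 Hz.

122 Hz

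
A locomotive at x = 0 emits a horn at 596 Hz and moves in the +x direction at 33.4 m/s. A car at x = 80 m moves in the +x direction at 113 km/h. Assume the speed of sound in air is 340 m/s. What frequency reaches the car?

600 Hz

113 km/h = 31.39 m/s.
The observer lies on the +x side, so the source is heading toward the observer and the observer is heading away from the source.
General Doppler shift: f' = f · (v − v_o)/(v − v_s).
f' = 596 × (340 − 31.39)/(340 − 33.4) = 596 × 308.61/306.6 ≈ 600 Hz.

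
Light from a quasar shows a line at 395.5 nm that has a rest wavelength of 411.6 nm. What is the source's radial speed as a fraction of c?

λ'/λ₀ = 0.9609 < 1 (blueshift), so the source is approaching.
λ'/λ₀ = √((1 − β)/(1 + β)) for an approaching source ⇒ β = (1 − r²)/(1 + r²) with r = λ'/λ₀.
β = (1 − 0.9233)/(1 + 0.9233) ≈ 0.040.

0.040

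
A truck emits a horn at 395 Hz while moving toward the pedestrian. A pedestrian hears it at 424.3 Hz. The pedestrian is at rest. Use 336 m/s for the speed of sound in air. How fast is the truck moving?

f' = f · v/(v − v_s) ⇒ v_s = v · |1 − f/f'|.
v_s = 336 × |1 − 395/424.3| = 336 × 0.06905 ≈ 23.2 m/s.

23.2 m/s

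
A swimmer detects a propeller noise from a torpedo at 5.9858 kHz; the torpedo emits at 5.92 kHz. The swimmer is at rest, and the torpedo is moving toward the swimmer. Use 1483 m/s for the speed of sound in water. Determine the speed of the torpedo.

f' = f · v/(v − v_s) ⇒ v_s = v · |1 − f/f'|.
v_s = 1483 × |1 − 5.92/5.9858| = 1483 × 0.01099 ≈ 16.3 m/s.

16.3 m/s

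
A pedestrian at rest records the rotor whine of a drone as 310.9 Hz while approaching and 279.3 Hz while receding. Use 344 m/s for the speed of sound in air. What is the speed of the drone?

f₁/f₂ = (v + v_s)/(v − v_s), so v_s = v · (f₁ − f₂)/(f₁ + f₂).
v_s = 344 × (310.9 − 279.3)/(310.9 + 279.3) = 344 × 31.6/590.2 ≈ 18.4 m/s.

18.4 m/s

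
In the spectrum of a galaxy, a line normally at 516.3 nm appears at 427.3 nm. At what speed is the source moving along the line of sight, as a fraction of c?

λ'/λ₀ = 0.8276 < 1 (blueshift), so the source is approaching.
λ'/λ₀ = √((1 − β)/(1 + β)) for an approaching source ⇒ β = (1 − r²)/(1 + r²) with r = λ'/λ₀.
β = (1 − 0.6850)/(1 + 0.6850) ≈ 0.187.

0.187c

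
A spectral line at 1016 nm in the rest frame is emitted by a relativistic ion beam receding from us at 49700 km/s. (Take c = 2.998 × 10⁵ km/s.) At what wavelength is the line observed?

β = v/c = 49700/299800 = 0.1658.
Relativistic Doppler for wavelength: λ' = λ₀ · √((1 + β)/(1 − β)).
λ' = 1016 × √(1.1658/0.8342) = 1016 × 1.18213 ≈ 1201.0 nm.

1201.0 nm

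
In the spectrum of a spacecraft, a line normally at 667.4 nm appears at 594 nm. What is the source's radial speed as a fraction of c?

λ'/λ₀ = 0.8900 < 1 (blueshift), so the source is approaching.
λ'/λ₀ = √((1 − β)/(1 + β)) for an approaching source ⇒ β = (1 − r²)/(1 + r²) with r = λ'/λ₀.
β = (1 − 0.7921)/(1 + 0.7921) ≈ 0.116.

0.116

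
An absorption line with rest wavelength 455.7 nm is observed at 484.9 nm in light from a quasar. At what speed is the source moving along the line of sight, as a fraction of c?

0.062c

λ'/λ₀ = 1.0641 > 1 (redshift), so the source is receding.
λ'/λ₀ = √((1 + β)/(1 − β)) for a receding source ⇒ β = (r² − 1)/(r² + 1) with r = λ'/λ₀.
β = (1.1323 − 1)/(1.1323 + 1) ≈ 0.062.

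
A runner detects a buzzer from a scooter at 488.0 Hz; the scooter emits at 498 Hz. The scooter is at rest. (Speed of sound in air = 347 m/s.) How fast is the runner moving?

f' < f, so the runner is receding.
f' = f · (v − v_o)/v ⇒ v_o = v · |f'/f − 1|.
v_o = 347 × |488.0/498 − 1| = 347 × 0.02008 ≈ 7.0 m/s.

7.0 m/s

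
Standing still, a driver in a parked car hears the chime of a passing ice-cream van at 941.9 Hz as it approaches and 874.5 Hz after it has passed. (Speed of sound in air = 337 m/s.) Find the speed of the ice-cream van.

f₁/f₂ = (v + v_s)/(v − v_s), so v_s = v · (f₁ − f₂)/(f₁ + f₂).
v_s = 337 × (941.9 − 874.5)/(941.9 + 874.5) = 337 × 67.4/1816.4 ≈ 12.5 m/s.

12.5 m/s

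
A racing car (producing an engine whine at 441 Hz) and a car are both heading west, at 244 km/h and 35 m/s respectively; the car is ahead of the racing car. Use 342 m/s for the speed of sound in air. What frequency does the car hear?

244 km/h = 67.78 m/s.
The car is ahead, so the racing car is moving toward it while the car is moving away from the racing car.
General Doppler shift: f' = f · (v − v_o)/(v − v_s).
f' = 441 × (342 − 35)/(342 − 67.78) = 441 × 307/274.22 ≈ 494 Hz.

494 Hz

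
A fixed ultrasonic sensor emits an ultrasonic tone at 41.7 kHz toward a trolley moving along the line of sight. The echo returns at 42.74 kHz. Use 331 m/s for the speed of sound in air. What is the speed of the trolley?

Double Doppler shift off a moving reflector: f₂ = f₀ · (v + u)/(v − u) (u > 0 toward emitter).
Rearranging, u = v · (f₂ − f₀)/(f₂ + f₀) = 331 × 1.04/84.44 ≈ 4.1 m/s.
So the trolley is moving at 4.1 m/s toward the emitter.

4.1 m/s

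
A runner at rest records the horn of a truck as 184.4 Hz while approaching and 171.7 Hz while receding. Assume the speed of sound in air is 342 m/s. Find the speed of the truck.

12.2 m/s

f₁/f₂ = (v + v_s)/(v − v_s), so v_s = v · (f₁ − f₂)/(f₁ + f₂).
v_s = 342 × (184.4 − 171.7)/(184.4 + 171.7) = 342 × 12.7/356.1 ≈ 12.2 m/s.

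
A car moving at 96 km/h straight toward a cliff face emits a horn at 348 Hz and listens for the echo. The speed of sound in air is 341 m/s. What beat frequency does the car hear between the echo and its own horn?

96 km/h = 26.67 m/s.
The cliff face receives the sound from a moving source: f₁ = f₀ · v/(v − v_e) = 348 × 341/314.33 ≈ 377.5 Hz.
On the return leg the car is a moving observer: f₂ = f₁ · (v + v_e)/v = 377.5 × 367.67/341 ≈ 407.0 Hz.
Beat against the emitted tone: |f₂ − f₀| = 2v_e·f₀/(v − v_e) = 2 × 26.67 × 348/314.33 ≈ 59.0 Hz.

59.0 Hz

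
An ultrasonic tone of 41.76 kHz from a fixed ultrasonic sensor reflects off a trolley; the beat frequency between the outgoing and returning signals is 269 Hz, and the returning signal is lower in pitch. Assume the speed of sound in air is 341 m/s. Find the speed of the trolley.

1.10 m/s

Double Doppler shift off a moving reflector: f₂ = f₀ · (v + u)/(v − u) (u > 0 toward emitter).
Returning signal is lower, so f₂ = f₀ − Δf = 41760 − 269 = 41491 Hz.
Rearranging, u = v · (f₂ − f₀)/(f₂ + f₀) = 341 × -269/83251 ≈ -1.10 m/s.
So the trolley is moving at 1.10 m/s away from the emitter.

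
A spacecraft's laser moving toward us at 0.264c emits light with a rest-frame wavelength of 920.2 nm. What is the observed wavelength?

Relativistic Doppler for wavelength: λ' = λ₀ · √((1 − β)/(1 + β)).
λ' = 920.2 × √(0.7360/1.2640) = 920.2 × 0.76307 ≈ 702.2 nm.

702.2 nm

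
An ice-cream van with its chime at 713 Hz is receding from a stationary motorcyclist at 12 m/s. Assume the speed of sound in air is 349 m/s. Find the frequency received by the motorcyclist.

689 Hz

Moving source, stationary observer: f' = f · v/(v + v_s) since the source is receding.
f' = 713 × 349/(349 + 12) = 713 × 349/361 ≈ 689 Hz.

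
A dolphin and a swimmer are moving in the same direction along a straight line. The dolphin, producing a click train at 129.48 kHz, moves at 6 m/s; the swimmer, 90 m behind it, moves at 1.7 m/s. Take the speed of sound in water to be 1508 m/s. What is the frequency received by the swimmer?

129.1 kHz

The swimmer is behind, so the dolphin is moving away from it while the swimmer is moving toward the dolphin.
General Doppler shift: f' = f · (v + v_o)/(v + v_s).
f' = 129.48 × (1508 + 1.7)/(1508 + 6) = 129.48 × 1509.7/1514 ≈ 129.1 kHz.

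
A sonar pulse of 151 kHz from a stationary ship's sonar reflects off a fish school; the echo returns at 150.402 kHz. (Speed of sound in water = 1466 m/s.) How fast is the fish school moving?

2.91 m/s

Double Doppler shift off a moving reflector: f₂ = f₀ · (v + u)/(v − u) (u > 0 toward emitter).
Rearranging, u = v · (f₂ − f₀)/(f₂ + f₀) = 1466 × -0.598/301.402 ≈ -2.91 m/s.
So the fish school is moving at 2.91 m/s away from the emitter.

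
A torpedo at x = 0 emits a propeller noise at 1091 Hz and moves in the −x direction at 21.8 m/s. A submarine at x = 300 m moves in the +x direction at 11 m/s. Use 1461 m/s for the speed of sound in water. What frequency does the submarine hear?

1067 Hz

The observer lies on the +x side, so the source is heading away from the observer and the observer is heading away from the source.
With source receding and observer receding, f' = f · (v − v_o)/(v + v_s).
f' = 1091 × (1461 − 11)/(1461 + 21.8) = 1091 × 1450/1482.8 ≈ 1067 Hz.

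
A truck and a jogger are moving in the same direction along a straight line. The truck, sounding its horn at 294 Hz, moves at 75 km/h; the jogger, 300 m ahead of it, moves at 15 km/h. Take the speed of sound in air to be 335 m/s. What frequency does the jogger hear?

75 km/h = 20.83 m/s; 15 km/h = 4.167 m/s.
The jogger is ahead, so the truck is moving toward it while the jogger is moving away from the truck.
General Doppler shift: f' = f · (v − v_o)/(v − v_s).
f' = 294 × (335 − 4.167)/(335 − 20.83) = 294 × 330.83/314.17 ≈ 310 Hz.

310 Hz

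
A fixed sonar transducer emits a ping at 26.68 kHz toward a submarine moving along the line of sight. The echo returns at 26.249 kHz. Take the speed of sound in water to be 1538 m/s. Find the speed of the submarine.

12.5 m/s

Double Doppler shift off a moving reflector: f₂ = f₀ · (v + u)/(v − u) (u > 0 toward emitter).
Rearranging, u = v · (f₂ − f₀)/(f₂ + f₀) = 1538 × -0.431/52.929 ≈ -12.5 m/s.
So the submarine is moving at 12.5 m/s away from the emitter.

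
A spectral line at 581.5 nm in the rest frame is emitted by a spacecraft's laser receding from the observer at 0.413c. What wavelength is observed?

902.2 nm

Relativistic Doppler for wavelength: λ' = λ₀ · √((1 + β)/(1 − β)).
λ' = 581.5 × √(1.4130/0.5870) = 581.5 × 1.55150 ≈ 902.2 nm.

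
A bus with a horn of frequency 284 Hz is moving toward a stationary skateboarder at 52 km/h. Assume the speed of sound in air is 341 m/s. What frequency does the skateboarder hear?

297 Hz

52 km/h = 14.44 m/s.
With the source moving toward a stationary observer, f' = f · v/(v − v_s).
f' = 284 × 341/(341 − 14.44) = 284 × 341/326.6 ≈ 297 Hz.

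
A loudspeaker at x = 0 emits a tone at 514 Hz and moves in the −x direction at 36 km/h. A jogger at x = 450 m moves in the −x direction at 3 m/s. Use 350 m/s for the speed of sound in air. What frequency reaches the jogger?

504 Hz

36 km/h = 10 m/s.
The observer lies on the +x side, so the source is heading away from the observer and the observer is heading toward the source.
With source receding and observer approaching, f' = f · (v + v_o)/(v + v_s).
f' = 514 × (350 + 3)/(350 + 10) = 514 × 353/360 ≈ 504 Hz.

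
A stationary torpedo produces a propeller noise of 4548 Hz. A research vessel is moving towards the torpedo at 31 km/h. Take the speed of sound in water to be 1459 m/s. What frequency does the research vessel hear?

4575 Hz

31 km/h = 8.611 m/s.
Moving observer, stationary source: f' = f · (v + v_o)/v.
f' = 4548 × (1459 + 8.611)/1459 = 4548 × 1467.6/1459 ≈ 4575 Hz.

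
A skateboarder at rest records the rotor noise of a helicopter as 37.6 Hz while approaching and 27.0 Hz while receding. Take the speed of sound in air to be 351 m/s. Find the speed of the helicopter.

f₁/f₂ = (v + v_s)/(v − v_s), so v_s = v · (f₁ − f₂)/(f₁ + f₂).
v_s = 351 × (37.6 − 27.0)/(37.6 + 27.0) = 351 × 10.6/64.6 ≈ 58 m/s.

58 m/s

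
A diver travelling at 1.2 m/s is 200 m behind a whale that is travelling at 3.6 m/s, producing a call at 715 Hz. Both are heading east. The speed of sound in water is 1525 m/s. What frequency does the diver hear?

The diver is behind, so the whale is moving away from it while the diver is moving toward the whale.
Both move, so f' = f · (v + v_o)/(v + v_s).
f' = 715 × (1525 + 1.2)/(1525 + 3.6) = 715 × 1526.2/1528.6 ≈ 714 Hz.

714 Hz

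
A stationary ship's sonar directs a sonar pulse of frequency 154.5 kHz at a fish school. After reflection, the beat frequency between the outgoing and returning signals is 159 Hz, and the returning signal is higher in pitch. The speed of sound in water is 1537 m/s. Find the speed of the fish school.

Double Doppler shift off a moving reflector: f₂ = f₀ · (v + u)/(v − u) (u > 0 toward emitter).
Returning signal is higher, so f₂ = f₀ + Δf = 154500 + 159 = 154659 Hz.
Rearranging, u = v · (f₂ − f₀)/(f₂ + f₀) = 1537 × 159/309159 ≈ 0.79 m/s.
So the fish school is moving at 0.79 m/s toward the emitter.

0.79 m/s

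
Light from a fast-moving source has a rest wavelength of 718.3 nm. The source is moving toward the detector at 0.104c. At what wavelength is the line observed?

Relativistic Doppler for wavelength: λ' = λ₀ · √((1 − β)/(1 + β)).
λ' = 718.3 × √(0.8960/1.1040) = 718.3 × 0.90089 ≈ 647.1 nm.

647.1 nm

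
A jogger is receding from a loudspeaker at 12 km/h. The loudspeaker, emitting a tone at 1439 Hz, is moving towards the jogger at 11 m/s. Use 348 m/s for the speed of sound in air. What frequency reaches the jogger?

1472 Hz

12 km/h = 3.333 m/s.
With source approaching and observer receding, f' = f · (v − v_o)/(v − v_s).
f' = 1439 × (348 − 3.333)/(348 − 11) = 1439 × 344.67/337 ≈ 1472 Hz.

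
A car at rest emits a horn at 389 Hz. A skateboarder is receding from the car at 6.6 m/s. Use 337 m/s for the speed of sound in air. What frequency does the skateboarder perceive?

Only the observer moves, away from the source, so f' = f · (v − v_o)/v.
f' = 389 × (337 − 6.6)/337 = 389 × 330.4/337 ≈ 381 Hz.

381 Hz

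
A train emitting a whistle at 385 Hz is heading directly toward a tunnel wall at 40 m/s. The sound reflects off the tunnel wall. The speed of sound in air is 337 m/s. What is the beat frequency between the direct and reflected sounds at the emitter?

The tunnel wall receives the sound from a moving source: f₁ = f₀ · v/(v − v_e) = 385 × 337/297 ≈ 436.9 Hz.
On the return leg the train is a moving observer: f₂ = f₁ · (v + v_e)/v = 436.9 × 377/337 ≈ 488.7 Hz.
Equivalently f₂ = f₀ · (v + v_e)/(v − v_e).
Beat against the emitted tone: |f₂ − f₀| = 2v_e·f₀/(v − v_e) = 2 × 40 × 385/297 ≈ 104 Hz.

104 Hz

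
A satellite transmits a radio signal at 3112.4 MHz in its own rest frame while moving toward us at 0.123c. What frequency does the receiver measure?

Relativistic Doppler for frequency: f' = f₀ · √((1 + β)/(1 − β)).
f' = 3112.4 × √(1.1230/0.8770) = 3112.4 × 1.13159 ≈ 3522.0 MHz.

3522.0 MHz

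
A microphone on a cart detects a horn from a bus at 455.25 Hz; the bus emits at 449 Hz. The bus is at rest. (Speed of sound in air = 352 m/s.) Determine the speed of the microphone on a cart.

f' > f, so the microphone on a cart is approaching.
f' = f · (v + v_o)/v ⇒ v_o = v · |f'/f − 1|.
v_o = 352 × |455.25/449 − 1| = 352 × 0.01392 ≈ 4.9 m/s.

4.9 m/s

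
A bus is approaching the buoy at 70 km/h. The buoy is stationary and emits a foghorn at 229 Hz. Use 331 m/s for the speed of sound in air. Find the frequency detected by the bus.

242 Hz

70 km/h = 19.44 m/s.
Moving observer, stationary source: f' = f · (v + v_o)/v.
f' = 229 × (331 + 19.44)/331 = 229 × 350.44/331 ≈ 242 Hz.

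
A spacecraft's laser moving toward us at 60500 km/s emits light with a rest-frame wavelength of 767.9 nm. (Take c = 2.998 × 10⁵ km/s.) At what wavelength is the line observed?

β = v/c = 60500/299800 = 0.2018.
Relativistic Doppler for wavelength: λ' = λ₀ · √((1 − β)/(1 + β)).
λ' = 767.9 × √(0.7982/1.2018) = 767.9 × 0.81497 ≈ 625.8 nm.

625.8 nm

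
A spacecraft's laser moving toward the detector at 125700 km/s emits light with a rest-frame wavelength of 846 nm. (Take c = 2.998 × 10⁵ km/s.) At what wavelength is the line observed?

β = v/c = 125700/299800 = 0.4193.
Relativistic Doppler for wavelength: λ' = λ₀ · √((1 − β)/(1 + β)).
λ' = 846 × √(0.5807/1.4193) = 846 × 0.63966 ≈ 541.2 nm.

541.2 nm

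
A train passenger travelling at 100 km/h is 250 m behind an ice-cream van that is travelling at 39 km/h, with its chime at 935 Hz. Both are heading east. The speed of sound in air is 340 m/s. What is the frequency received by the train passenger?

980 Hz

39 km/h = 10.83 m/s; 100 km/h = 27.78 m/s.
The train passenger is behind, so the ice-cream van is moving away from it while the train passenger is moving toward the ice-cream van.
Both move, so f' = f · (v + v_o)/(v + v_s).
f' = 935 × (340 + 27.78)/(340 + 10.83) = 935 × 367.78/350.83 ≈ 980 Hz.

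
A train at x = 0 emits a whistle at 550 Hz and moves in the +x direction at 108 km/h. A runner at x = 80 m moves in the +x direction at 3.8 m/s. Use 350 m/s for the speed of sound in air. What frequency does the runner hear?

108 km/h = 30 m/s.
The observer lies on the +x side, so the source is heading toward the observer and the observer is heading away from the source.
Both move, so f' = f · (v − v_o)/(v − v_s).
f' = 550 × (350 − 3.8)/(350 − 30) = 550 × 346.2/320 ≈ 595 Hz.

595 Hz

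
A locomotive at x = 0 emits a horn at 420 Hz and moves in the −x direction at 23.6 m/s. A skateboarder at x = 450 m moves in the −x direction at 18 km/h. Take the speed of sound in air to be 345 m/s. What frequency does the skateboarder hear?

399 Hz

18 km/h = 5 m/s.
The observer lies on the +x side, so the source is heading away from the observer and the observer is heading toward the source.
With source receding and observer approaching, f' = f · (v + v_o)/(v + v_s).
f' = 420 × (345 + 5)/(345 + 23.6) = 420 × 350/368.6 ≈ 399 Hz.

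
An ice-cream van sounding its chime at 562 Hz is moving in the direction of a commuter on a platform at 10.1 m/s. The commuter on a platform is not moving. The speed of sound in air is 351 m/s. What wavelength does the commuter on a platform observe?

60.7 cm

Moving source, stationary observer: f' = f · v/(v − v_s) since the source is approaching.
f' = 562 × 351/(351 − 10.1) ≈ 579 Hz.
λ' = v/f' = 351/578.651 ≈ 60.7 cm.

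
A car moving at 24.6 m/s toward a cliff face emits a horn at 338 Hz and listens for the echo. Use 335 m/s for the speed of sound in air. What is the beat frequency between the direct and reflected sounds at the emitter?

53.6 Hz

The cliff face receives the sound from a moving source: f₁ = f₀ · v/(v − v_e) = 338 × 335/310.4 ≈ 364.8 Hz.
On the return leg the car is a moving observer: f₂ = f₁ · (v + v_e)/v = 364.8 × 359.6/335 ≈ 391.6 Hz.
Equivalently f₂ = f₀ · (v + v_e)/(v − v_e).
Beat against the emitted tone: |f₂ − f₀| = 2v_e·f₀/(v − v_e) = 2 × 24.6 × 338/310.4 ≈ 53.6 Hz.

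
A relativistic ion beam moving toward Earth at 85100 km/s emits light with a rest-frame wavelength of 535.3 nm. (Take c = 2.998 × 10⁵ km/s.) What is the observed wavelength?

β = v/c = 85100/299800 = 0.2839.
Relativistic Doppler for wavelength: λ' = λ₀ · √((1 − β)/(1 + β)).
λ' = 535.3 × √(0.7161/1.2839) = 535.3 × 0.74686 ≈ 399.8 nm.

399.8 nm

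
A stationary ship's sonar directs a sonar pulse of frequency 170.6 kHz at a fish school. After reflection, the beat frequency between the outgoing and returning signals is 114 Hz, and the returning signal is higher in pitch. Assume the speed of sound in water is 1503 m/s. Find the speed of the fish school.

0.50 m/s

Double Doppler shift off a moving reflector: f₂ = f₀ · (v + u)/(v − u) (u > 0 toward emitter).
Returning signal is higher, so f₂ = f₀ + Δf = 170600 + 114 = 170714 Hz.
Rearranging, u = v · (f₂ − f₀)/(f₂ + f₀) = 1503 × 114/341314 ≈ 0.50 m/s.
So the fish school is moving at 0.50 m/s toward the emitter.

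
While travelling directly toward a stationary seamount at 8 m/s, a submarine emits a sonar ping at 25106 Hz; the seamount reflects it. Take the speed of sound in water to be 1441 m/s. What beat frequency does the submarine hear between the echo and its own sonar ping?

The seamount receives the sound from a moving source: f₁ = f₀ · v/(v − v_e) = 25106 × 1441/1433 ≈ 25246 Hz.
On the return leg the submarine is a moving observer: f₂ = f₁ · (v + v_e)/v = 25246 × 1449/1441 ≈ 25386 Hz.
Equivalently f₂ = f₀ · (v + v_e)/(v − v_e).
Beat against the emitted tone: |f₂ − f₀| = 2v_e·f₀/(v − v_e) = 2 × 8 × 25106/1433 ≈ 280 Hz.

280 Hz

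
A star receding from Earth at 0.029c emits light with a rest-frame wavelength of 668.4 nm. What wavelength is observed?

688.1 nm

Relativistic Doppler for wavelength: λ' = λ₀ · √((1 + β)/(1 − β)).
λ' = 668.4 × √(1.0290/0.9710) = 668.4 × 1.02943 ≈ 688.1 nm.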